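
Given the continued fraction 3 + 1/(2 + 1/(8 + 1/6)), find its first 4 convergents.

3/1, 7/2, 59/17, 361/104

Using the convergent recurrence p_i = a_i*p_{i-1} + p_{i-2}, q_i = a_i*q_{i-1} + q_{i-2} with p_{-2}=0, p_{-1}=1, q_{-2}=1, q_{-1}=0:
  i=0: a_0=3, p_0 = 3*1 + 0 = 3, q_0 = 3*0 + 1 = 1.
  i=1: a_1=2, p_1 = 2*3 + 1 = 7, q_1 = 2*1 + 0 = 2.
  i=2: a_2=8, p_2 = 8*7 + 3 = 59, q_2 = 8*2 + 1 = 17.
  i=3: a_3=6, p_3 = 6*59 + 7 = 361, q_3 = 6*17 + 2 = 104.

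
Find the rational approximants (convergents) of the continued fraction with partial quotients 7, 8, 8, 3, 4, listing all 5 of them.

7/1, 57/8, 463/65, 1446/203, 6247/877

Using the convergent recurrence p_i = a_i*p_{i-1} + p_{i-2}, q_i = a_i*q_{i-1} + q_{i-2} with p_{-2}=0, p_{-1}=1, q_{-2}=1, q_{-1}=0:
  i=0: a_0=7, p_0 = 7*1 + 0 = 7, q_0 = 7*0 + 1 = 1.
  i=1: a_1=8, p_1 = 8*7 + 1 = 57, q_1 = 8*1 + 0 = 8.
  i=2: a_2=8, p_2 = 8*57 + 7 = 463, q_2 = 8*8 + 1 = 65.
  i=3: a_3=3, p_3 = 3*463 + 57 = 1446, q_3 = 3*65 + 8 = 203.
  i=4: a_4=4, p_4 = 4*1446 + 463 = 6247, q_4 = 4*203 + 65 = 877.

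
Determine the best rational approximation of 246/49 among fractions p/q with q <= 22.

5/1

Expand x = 246/49 as a continued fraction with the Euclidean algorithm:
  246 = 5*49 + 1, so a_0 = 5.
  49 = 49*1 + 0, so a_1 = 49.
so x = [5; 49].
Convergents (p_i = a_i*p_{i-1} + p_{i-2}, q_i = a_i*q_{i-1} + q_{i-2} with p_{-2}=0, p_{-1}=1, q_{-2}=1, q_{-1}=0), until the denominator exceeds 22:
  i=0: a_0=5, p_0 = 5*1 + 0 = 5, q_0 = 5*0 + 1 = 1.
  i=1: a_1=49, p_1 = 49*5 + 1 = 246, q_1 = 49*1 + 0 = 49.
q_1 = 49 > 22, so the last convergent with denominator <= 22 is p_0/q_0 = 5/1.
The closest fraction with denominator <= 22 is either p_0/q_0 or the intermediate fraction (k*p_0 + p_{-1})/(k*q_0 + q_{-1}) with the largest k >= 1 whose denominator stays <= 22; these approach x as k grows, and every other convergent or intermediate fraction in range is farther away.
Largest k: floor((22 - q_{-1})/q_0) = floor((22 - 0)/1) = 22 (using the seeds p_{-1} = 1, q_{-1} = 0).
That gives (22*5 + 1)/(22*1 + 0) = 111/22.
Compare the errors: |x - 5/1| = |246*1 - 5*49|/(49*1) = 1/49, and |x - 111/22| = |246*22 - 111*49|/(49*22) = 27/1078.
Cross-multiplying, 1*1078 = 1078 < 1323 = 27*49, so 1/49 is smaller: the convergent 5/1 is closer to x than 111/22.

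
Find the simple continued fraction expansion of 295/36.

[8; 5, 7]

Run the Euclidean algorithm on 295 and 36; the successive quotients are the partial quotients a_0, a_1, ... (each step inverts the fractional part left over by the previous one):
  295 = 8*36 + 7, so a_0 = 8.
  36 = 5*7 + 1, so a_1 = 5.
  7 = 7*1 + 0, so a_2 = 7.
The remainder reaches 0 after 3 divisions, so the expansion has 3 partial quotients, read off in order.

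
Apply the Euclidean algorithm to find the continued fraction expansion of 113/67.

[1; 1, 2, 5, 4]

Run the Euclidean algorithm on 113 and 67; the successive quotients are the partial quotients a_0, a_1, ... (each step inverts the fractional part left over by the previous one):
  113 = 1*67 + 46, so a_0 = 1.
  67 = 1*46 + 21, so a_1 = 1.
  46 = 2*21 + 4, so a_2 = 2.
  21 = 5*4 + 1, so a_3 = 5.
  4 = 4*1 + 0, so a_4 = 4.
The remainder reaches 0 after 5 divisions, so the expansion has 5 partial quotients, read off in order.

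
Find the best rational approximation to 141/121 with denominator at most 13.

Expand x = 141/121 as a continued fraction with the Euclidean algorithm:
  141 = 1*121 + 20, so a_0 = 1.
  121 = 6*20 + 1, so a_1 = 6.
  20 = 20*1 + 0, so a_2 = 20.
so x = [1; 6, 20].
Convergents (p_i = a_i*p_{i-1} + p_{i-2}, q_i = a_i*q_{i-1} + q_{i-2} with p_{-2}=0, p_{-1}=1, q_{-2}=1, q_{-1}=0), until the denominator exceeds 13:
  i=0: a_0=1, p_0 = 1*1 + 0 = 1, q_0 = 1*0 + 1 = 1.
  i=1: a_1=6, p_1 = 6*1 + 1 = 7, q_1 = 6*1 + 0 = 6.
  i=2: a_2=20, p_2 = 20*7 + 1 = 141, q_2 = 20*6 + 1 = 121.
q_2 = 121 > 13, so the last convergent with denominator <= 13 is p_1/q_1 = 7/6.
The closest fraction with denominator <= 13 is either p_1/q_1 or the intermediate fraction (k*p_1 + p_0)/(k*q_1 + q_0) with the largest k >= 1 whose denominator stays <= 13; these approach x as k grows, and every other convergent or intermediate fraction in range is farther away.
Largest k: floor((13 - q_0)/q_1) = floor((13 - 1)/6) = 2.
That gives (2*7 + 1)/(2*6 + 1) = 15/13.
Compare the errors: |x - 7/6| = |141*6 - 7*121|/(121*6) = 1/726, and |x - 15/13| = |141*13 - 15*121|/(121*13) = 18/1573.
Cross-multiplying, 1*1573 = 1573 < 13068 = 18*726, so 1/726 is smaller: the convergent 7/6 is closer to x than 15/13.

7/6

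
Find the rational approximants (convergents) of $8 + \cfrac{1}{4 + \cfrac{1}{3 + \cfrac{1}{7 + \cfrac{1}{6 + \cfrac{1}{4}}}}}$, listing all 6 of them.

8/1, 33/4, 107/13, 782/95, 4799/583, 19978/2427

Using the convergent recurrence p_i = a_i*p_{i-1} + p_{i-2}, q_i = a_i*q_{i-1} + q_{i-2} with p_{-2}=0, p_{-1}=1, q_{-2}=1, q_{-1}=0:
  i=0: a_0=8, p_0 = 8*1 + 0 = 8, q_0 = 8*0 + 1 = 1.
  i=1: a_1=4, p_1 = 4*8 + 1 = 33, q_1 = 4*1 + 0 = 4.
  i=2: a_2=3, p_2 = 3*33 + 8 = 107, q_2 = 3*4 + 1 = 13.
  i=3: a_3=7, p_3 = 7*107 + 33 = 782, q_3 = 7*13 + 4 = 95.
  i=4: a_4=6, p_4 = 6*782 + 107 = 4799, q_4 = 6*95 + 13 = 583.
  i=5: a_5=4, p_5 = 4*4799 + 782 = 19978, q_5 = 4*583 + 95 = 2427.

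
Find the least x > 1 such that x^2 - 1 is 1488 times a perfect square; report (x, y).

(x, y) = (12151, 315)

First expand sqrt(1488) as a continued fraction. With x_i = (sqrt(1488) + m_i)/d_i and (m_0, d_0) = (0, 1): a_0 = floor(sqrt(1488)) = 38, since 38^2 = 1444 <= 1488 < 1521 = 39^2.
Iterate m_{i+1} = d_i*a_i - m_i, d_{i+1} = (1488 - m_{i+1}^2)/d_i, a_{i+1} = floor((a_0 + m_{i+1})/d_{i+1}):
  m_1 = 1*38 - 0 = 38, d_1 = (1488 - 38^2)/1 = 44/1 = 44, a_1 = floor((38 + 38)/44) = 1.
  m_2 = 44*1 - 38 = 6, d_2 = (1488 - 6^2)/44 = 1452/44 = 33, a_2 = floor((38 + 6)/33) = 1.
  m_3 = 33*1 - 6 = 27, d_3 = (1488 - 27^2)/33 = 759/33 = 23, a_3 = floor((38 + 27)/23) = 2.
  m_4 = 23*2 - 27 = 19, d_4 = (1488 - 19^2)/23 = 1127/23 = 49, a_4 = floor((38 + 19)/49) = 1.
  m_5 = 49*1 - 19 = 30, d_5 = (1488 - 30^2)/49 = 588/49 = 12, a_5 = floor((38 + 30)/12) = 5.
  m_6 = 12*5 - 30 = 30, d_6 = (1488 - 30^2)/12 = 588/12 = 49, a_6 = floor((38 + 30)/49) = 1.
  m_7 = 49*1 - 30 = 19, d_7 = (1488 - 19^2)/49 = 1127/49 = 23, a_7 = floor((38 + 19)/23) = 2.
  m_8 = 23*2 - 19 = 27, d_8 = (1488 - 27^2)/23 = 759/23 = 33, a_8 = floor((38 + 27)/33) = 1.
  m_9 = 33*1 - 27 = 6, d_9 = (1488 - 6^2)/33 = 1452/33 = 44, a_9 = floor((38 + 6)/44) = 1.
  m_10 = 44*1 - 6 = 38, d_10 = (1488 - 38^2)/44 = 44/44 = 1, a_10 = floor((38 + 38)/1) = 76.
  m_11 = 1*76 - 38 = 38, d_11 = (1488 - 38^2)/1 = 44/1 = 44: (m_11, d_11) = (m_1, d_1) = (38, 44), so from here the quotients repeat a_1, ..., a_10; the period length is 10.
So sqrt(1488) = [38; (1, 1, 2, 1, 5, 1, 2, 1, 1, 76)] with period length k = 10.
k is even, so the fundamental solution of x^2 - 1488y^2 = 1 is (p_{k-1}, q_{k-1}) = (p_9, q_9); compute convergents through index 9.
Convergents (p_i = a_i*p_{i-1} + p_{i-2}, q_i = a_i*q_{i-1} + q_{i-2} with p_{-2}=0, p_{-1}=1, q_{-2}=1, q_{-1}=0):
  i=0: a_0=38, p_0 = 38*1 + 0 = 38, q_0 = 38*0 + 1 = 1.
  i=1: a_1=1, p_1 = 1*38 + 1 = 39, q_1 = 1*1 + 0 = 1.
  i=2: a_2=1, p_2 = 1*39 + 38 = 77, q_2 = 1*1 + 1 = 2.
  i=3: a_3=2, p_3 = 2*77 + 39 = 193, q_3 = 2*2 + 1 = 5.
  i=4: a_4=1, p_4 = 1*193 + 77 = 270, q_4 = 1*5 + 2 = 7.
  i=5: a_5=5, p_5 = 5*270 + 193 = 1543, q_5 = 5*7 + 5 = 40.
  i=6: a_6=1, p_6 = 1*1543 + 270 = 1813, q_6 = 1*40 + 7 = 47.
  i=7: a_7=2, p_7 = 2*1813 + 1543 = 5169, q_7 = 2*47 + 40 = 134.
  i=8: a_8=1, p_8 = 1*5169 + 1813 = 6982, q_8 = 1*134 + 47 = 181.
  i=9: a_9=1, p_9 = 1*6982 + 5169 = 12151, q_9 = 1*181 + 134 = 315.
Check: 12151^2 - 1488*315^2 = 147646801 - 147646800 = 1, so (x, y) = (12151, 315) solves the equation, and by the theorem it is the least positive solution.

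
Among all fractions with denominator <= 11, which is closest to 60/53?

9/8

Expand x = 60/53 as a continued fraction with the Euclidean algorithm:
  60 = 1*53 + 7, so a_0 = 1.
  53 = 7*7 + 4, so a_1 = 7.
  7 = 1*4 + 3, so a_2 = 1.
  4 = 1*3 + 1, so a_3 = 1.
  3 = 3*1 + 0, so a_4 = 3.
so x = [1; 7, 1, 1, 3].
Convergents (p_i = a_i*p_{i-1} + p_{i-2}, q_i = a_i*q_{i-1} + q_{i-2} with p_{-2}=0, p_{-1}=1, q_{-2}=1, q_{-1}=0), until the denominator exceeds 11:
  i=0: a_0=1, p_0 = 1*1 + 0 = 1, q_0 = 1*0 + 1 = 1.
  i=1: a_1=7, p_1 = 7*1 + 1 = 8, q_1 = 7*1 + 0 = 7.
  i=2: a_2=1, p_2 = 1*8 + 1 = 9, q_2 = 1*7 + 1 = 8.
  i=3: a_3=1, p_3 = 1*9 + 8 = 17, q_3 = 1*8 + 7 = 15.
q_3 = 15 > 11, so the last convergent with denominator <= 11 is p_2/q_2 = 9/8.
The closest fraction with denominator <= 11 is either p_2/q_2 or the intermediate fraction (k*p_2 + p_1)/(k*q_2 + q_1) with the largest k >= 1 whose denominator stays <= 11; these approach x as k grows, and every other convergent or intermediate fraction in range is farther away.
Largest k: floor((11 - q_1)/q_2) = floor((11 - 7)/8) = 0.
Since k = 0, no intermediate fraction beyond p_2/q_2 has denominator <= 11, so the convergent 9/8 is the closest (its error is |60*8 - 9*53|/(53*8) = 3/424).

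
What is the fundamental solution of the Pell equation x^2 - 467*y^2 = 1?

(x, y) = (1625626, 75225)

First expand sqrt(467) as a continued fraction. With x_i = (sqrt(467) + m_i)/d_i and (m_0, d_0) = (0, 1): a_0 = floor(sqrt(467)) = 21, since 21^2 = 441 <= 467 < 484 = 22^2.
Iterate m_{i+1} = d_i*a_i - m_i, d_{i+1} = (467 - m_{i+1}^2)/d_i, a_{i+1} = floor((a_0 + m_{i+1})/d_{i+1}):
  m_1 = 1*21 - 0 = 21, d_1 = (467 - 21^2)/1 = 26/1 = 26, a_1 = floor((21 + 21)/26) = 1.
  m_2 = 26*1 - 21 = 5, d_2 = (467 - 5^2)/26 = 442/26 = 17, a_2 = floor((21 + 5)/17) = 1.
  m_3 = 17*1 - 5 = 12, d_3 = (467 - 12^2)/17 = 323/17 = 19, a_3 = floor((21 + 12)/19) = 1.
  m_4 = 19*1 - 12 = 7, d_4 = (467 - 7^2)/19 = 418/19 = 22, a_4 = floor((21 + 7)/22) = 1.
  m_5 = 22*1 - 7 = 15, d_5 = (467 - 15^2)/22 = 242/22 = 11, a_5 = floor((21 + 15)/11) = 3.
  m_6 = 11*3 - 15 = 18, d_6 = (467 - 18^2)/11 = 143/11 = 13, a_6 = floor((21 + 18)/13) = 3.
  m_7 = 13*3 - 18 = 21, d_7 = (467 - 21^2)/13 = 26/13 = 2, a_7 = floor((21 + 21)/2) = 21.
  m_8 = 2*21 - 21 = 21, d_8 = (467 - 21^2)/2 = 26/2 = 13, a_8 = floor((21 + 21)/13) = 3.
  m_9 = 13*3 - 21 = 18, d_9 = (467 - 18^2)/13 = 143/13 = 11, a_9 = floor((21 + 18)/11) = 3.
  m_10 = 11*3 - 18 = 15, d_10 = (467 - 15^2)/11 = 242/11 = 22, a_10 = floor((21 + 15)/22) = 1.
  m_11 = 22*1 - 15 = 7, d_11 = (467 - 7^2)/22 = 418/22 = 19, a_11 = floor((21 + 7)/19) = 1.
  m_12 = 19*1 - 7 = 12, d_12 = (467 - 12^2)/19 = 323/19 = 17, a_12 = floor((21 + 12)/17) = 1.
  m_13 = 17*1 - 12 = 5, d_13 = (467 - 5^2)/17 = 442/17 = 26, a_13 = floor((21 + 5)/26) = 1.
  m_14 = 26*1 - 5 = 21, d_14 = (467 - 21^2)/26 = 26/26 = 1, a_14 = floor((21 + 21)/1) = 42.
  m_15 = 1*42 - 21 = 21, d_15 = (467 - 21^2)/1 = 26/1 = 26: (m_15, d_15) = (m_1, d_1) = (21, 26), so from here the quotients repeat a_1, ..., a_14; the period length is 14.
So sqrt(467) = [21; (1, 1, 1, 1, 3, 3, 21, 3, 3, 1, 1, 1, 1, 42)] with period length k = 14.
k is even, so the fundamental solution of x^2 - 467y^2 = 1 is (p_{k-1}, q_{k-1}) = (p_13, q_13); compute convergents through index 13.
Convergents (p_i = a_i*p_{i-1} + p_{i-2}, q_i = a_i*q_{i-1} + q_{i-2} with p_{-2}=0, p_{-1}=1, q_{-2}=1, q_{-1}=0):
  i=0: a_0=21, p_0 = 21*1 + 0 = 21, q_0 = 21*0 + 1 = 1.
  i=1: a_1=1, p_1 = 1*21 + 1 = 22, q_1 = 1*1 + 0 = 1.
  i=2: a_2=1, p_2 = 1*22 + 21 = 43, q_2 = 1*1 + 1 = 2.
  i=3: a_3=1, p_3 = 1*43 + 22 = 65, q_3 = 1*2 + 1 = 3.
  i=4: a_4=1, p_4 = 1*65 + 43 = 108, q_4 = 1*3 + 2 = 5.
  i=5: a_5=3, p_5 = 3*108 + 65 = 389, q_5 = 3*5 + 3 = 18.
  i=6: a_6=3, p_6 = 3*389 + 108 = 1275, q_6 = 3*18 + 5 = 59.
  i=7: a_7=21, p_7 = 21*1275 + 389 = 27164, q_7 = 21*59 + 18 = 1257.
  i=8: a_8=3, p_8 = 3*27164 + 1275 = 82767, q_8 = 3*1257 + 59 = 3830.
  i=9: a_9=3, p_9 = 3*82767 + 27164 = 275465, q_9 = 3*3830 + 1257 = 12747.
  i=10: a_10=1, p_10 = 1*275465 + 82767 = 358232, q_10 = 1*12747 + 3830 = 16577.
  i=11: a_11=1, p_11 = 1*358232 + 275465 = 633697, q_11 = 1*16577 + 12747 = 29324.
  i=12: a_12=1, p_12 = 1*633697 + 358232 = 991929, q_12 = 1*29324 + 16577 = 45901.
  i=13: a_13=1, p_13 = 1*991929 + 633697 = 1625626, q_13 = 1*45901 + 29324 = 75225.
Check: 1625626^2 - 467*75225^2 = 2642659891876 - 2642659891875 = 1, so (x, y) = (1625626, 75225) solves the equation, and by the theorem it is the least positive solution.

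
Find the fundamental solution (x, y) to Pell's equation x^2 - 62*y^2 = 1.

First expand sqrt(62) as a continued fraction. With x_i = (sqrt(62) + m_i)/d_i and (m_0, d_0) = (0, 1): a_0 = floor(sqrt(62)) = 7, since 7^2 = 49 <= 62 < 64 = 8^2.
Iterate m_{i+1} = d_i*a_i - m_i, d_{i+1} = (62 - m_{i+1}^2)/d_i, a_{i+1} = floor((a_0 + m_{i+1})/d_{i+1}):
  m_1 = 1*7 - 0 = 7, d_1 = (62 - 7^2)/1 = 13/1 = 13, a_1 = floor((7 + 7)/13) = 1.
  m_2 = 13*1 - 7 = 6, d_2 = (62 - 6^2)/13 = 26/13 = 2, a_2 = floor((7 + 6)/2) = 6.
  m_3 = 2*6 - 6 = 6, d_3 = (62 - 6^2)/2 = 26/2 = 13, a_3 = floor((7 + 6)/13) = 1.
  m_4 = 13*1 - 6 = 7, d_4 = (62 - 7^2)/13 = 13/13 = 1, a_4 = floor((7 + 7)/1) = 14.
  m_5 = 1*14 - 7 = 7, d_5 = (62 - 7^2)/1 = 13/1 = 13: (m_5, d_5) = (m_1, d_1) = (7, 13), so from here the quotients repeat a_1, ..., a_4; the period length is 4.
So sqrt(62) = [7; (1, 6, 1, 14)] with period length k = 4.
k is even, so the fundamental solution of x^2 - 62y^2 = 1 is (p_{k-1}, q_{k-1}) = (p_3, q_3); compute convergents through index 3.
Convergents (p_i = a_i*p_{i-1} + p_{i-2}, q_i = a_i*q_{i-1} + q_{i-2} with p_{-2}=0, p_{-1}=1, q_{-2}=1, q_{-1}=0):
  i=0: a_0=7, p_0 = 7*1 + 0 = 7, q_0 = 7*0 + 1 = 1.
  i=1: a_1=1, p_1 = 1*7 + 1 = 8, q_1 = 1*1 + 0 = 1.
  i=2: a_2=6, p_2 = 6*8 + 7 = 55, q_2 = 6*1 + 1 = 7.
  i=3: a_3=1, p_3 = 1*55 + 8 = 63, q_3 = 1*7 + 1 = 8.
Check: 63^2 - 62*8^2 = 3969 - 3968 = 1, so (x, y) = (63, 8) solves the equation, and by the theorem it is the least positive solution.

(x, y) = (63, 8)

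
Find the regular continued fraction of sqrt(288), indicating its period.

[16; (1, 32)]

Write x_i = (sqrt(288) + m_i)/d_i with (m_0, d_0) = (0, 1). a_0 = floor(sqrt(288)) = 16, since 16^2 = 256 <= 288 < 289 = 17^2.
Iterate m_{i+1} = d_i*a_i - m_i, d_{i+1} = (288 - m_{i+1}^2)/d_i, a_{i+1} = floor((a_0 + m_{i+1})/d_{i+1}):
  m_1 = 1*16 - 0 = 16, d_1 = (288 - 16^2)/1 = 32/1 = 32, a_1 = floor((16 + 16)/32) = 1.
  m_2 = 32*1 - 16 = 16, d_2 = (288 - 16^2)/32 = 32/32 = 1, a_2 = floor((16 + 16)/1) = 32.
  m_3 = 1*32 - 16 = 16, d_3 = (288 - 16^2)/1 = 32/1 = 32: (m_3, d_3) = (m_1, d_1) = (16, 32), so from here the quotients repeat a_1, a_2; the period length is 2.
Hence the expansion of sqrt(288) is a_0 = 16 followed by the repeating block 1, 32 (period 2).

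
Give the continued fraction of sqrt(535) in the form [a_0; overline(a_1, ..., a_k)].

Write x_i = (sqrt(535) + m_i)/d_i with (m_0, d_0) = (0, 1). a_0 = floor(sqrt(535)) = 23, since 23^2 = 529 <= 535 < 576 = 24^2.
Iterate m_{i+1} = d_i*a_i - m_i, d_{i+1} = (535 - m_{i+1}^2)/d_i, a_{i+1} = floor((a_0 + m_{i+1})/d_{i+1}):
  m_1 = 1*23 - 0 = 23, d_1 = (535 - 23^2)/1 = 6/1 = 6, a_1 = floor((23 + 23)/6) = 7.
  m_2 = 6*7 - 23 = 19, d_2 = (535 - 19^2)/6 = 174/6 = 29, a_2 = floor((23 + 19)/29) = 1.
  m_3 = 29*1 - 19 = 10, d_3 = (535 - 10^2)/29 = 435/29 = 15, a_3 = floor((23 + 10)/15) = 2.
  m_4 = 15*2 - 10 = 20, d_4 = (535 - 20^2)/15 = 135/15 = 9, a_4 = floor((23 + 20)/9) = 4.
  m_5 = 9*4 - 20 = 16, d_5 = (535 - 16^2)/9 = 279/9 = 31, a_5 = floor((23 + 16)/31) = 1.
  m_6 = 31*1 - 16 = 15, d_6 = (535 - 15^2)/31 = 310/31 = 10, a_6 = floor((23 + 15)/10) = 3.
  m_7 = 10*3 - 15 = 15, d_7 = (535 - 15^2)/10 = 310/10 = 31, a_7 = floor((23 + 15)/31) = 1.
  m_8 = 31*1 - 15 = 16, d_8 = (535 - 16^2)/31 = 279/31 = 9, a_8 = floor((23 + 16)/9) = 4.
  m_9 = 9*4 - 16 = 20, d_9 = (535 - 20^2)/9 = 135/9 = 15, a_9 = floor((23 + 20)/15) = 2.
  m_10 = 15*2 - 20 = 10, d_10 = (535 - 10^2)/15 = 435/15 = 29, a_10 = floor((23 + 10)/29) = 1.
  m_11 = 29*1 - 10 = 19, d_11 = (535 - 19^2)/29 = 174/29 = 6, a_11 = floor((23 + 19)/6) = 7.
  m_12 = 6*7 - 19 = 23, d_12 = (535 - 23^2)/6 = 6/6 = 1, a_12 = floor((23 + 23)/1) = 46.
  m_13 = 1*46 - 23 = 23, d_13 = (535 - 23^2)/1 = 6/1 = 6: (m_13, d_13) = (m_1, d_1) = (23, 6), so from here the quotients repeat a_1, ..., a_12; the period length is 12.
Hence the expansion of sqrt(535) is a_0 = 23 followed by the repeating block 7, 1, 2, 4, 1, 3, 1, 4, 2, 1, 7, 46 (period 12).

[23; overline(7, 1, 2, 4, 1, 3, 1, 4, 2, 1, 7, 46)]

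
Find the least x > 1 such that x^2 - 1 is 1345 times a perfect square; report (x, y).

(x, y) = (4841, 132)

First expand sqrt(1345) as a continued fraction. With x_i = (sqrt(1345) + m_i)/d_i and (m_0, d_0) = (0, 1): a_0 = floor(sqrt(1345)) = 36, since 36^2 = 1296 <= 1345 < 1369 = 37^2.
Iterate m_{i+1} = d_i*a_i - m_i, d_{i+1} = (1345 - m_{i+1}^2)/d_i, a_{i+1} = floor((a_0 + m_{i+1})/d_{i+1}):
  m_1 = 1*36 - 0 = 36, d_1 = (1345 - 36^2)/1 = 49/1 = 49, a_1 = floor((36 + 36)/49) = 1.
  m_2 = 49*1 - 36 = 13, d_2 = (1345 - 13^2)/49 = 1176/49 = 24, a_2 = floor((36 + 13)/24) = 2.
  m_3 = 24*2 - 13 = 35, d_3 = (1345 - 35^2)/24 = 120/24 = 5, a_3 = floor((36 + 35)/5) = 14.
  m_4 = 5*14 - 35 = 35, d_4 = (1345 - 35^2)/5 = 120/5 = 24, a_4 = floor((36 + 35)/24) = 2.
  m_5 = 24*2 - 35 = 13, d_5 = (1345 - 13^2)/24 = 1176/24 = 49, a_5 = floor((36 + 13)/49) = 1.
  m_6 = 49*1 - 13 = 36, d_6 = (1345 - 36^2)/49 = 49/49 = 1, a_6 = floor((36 + 36)/1) = 72.
  m_7 = 1*72 - 36 = 36, d_7 = (1345 - 36^2)/1 = 49/1 = 49: (m_7, d_7) = (m_1, d_1) = (36, 49), so from here the quotients repeat a_1, ..., a_6; the period length is 6.
So sqrt(1345) = [36; (1, 2, 14, 2, 1, 72)] with period length k = 6.
k is even, so the fundamental solution of x^2 - 1345y^2 = 1 is (p_{k-1}, q_{k-1}) = (p_5, q_5); compute convergents through index 5.
Convergents (p_i = a_i*p_{i-1} + p_{i-2}, q_i = a_i*q_{i-1} + q_{i-2} with p_{-2}=0, p_{-1}=1, q_{-2}=1, q_{-1}=0):
  i=0: a_0=36, p_0 = 36*1 + 0 = 36, q_0 = 36*0 + 1 = 1.
  i=1: a_1=1, p_1 = 1*36 + 1 = 37, q_1 = 1*1 + 0 = 1.
  i=2: a_2=2, p_2 = 2*37 + 36 = 110, q_2 = 2*1 + 1 = 3.
  i=3: a_3=14, p_3 = 14*110 + 37 = 1577, q_3 = 14*3 + 1 = 43.
  i=4: a_4=2, p_4 = 2*1577 + 110 = 3264, q_4 = 2*43 + 3 = 89.
  i=5: a_5=1, p_5 = 1*3264 + 1577 = 4841, q_5 = 1*89 + 43 = 132.
Check: 4841^2 - 1345*132^2 = 23435281 - 23435280 = 1, so (x, y) = (4841, 132) solves the equation, and by the theorem it is the least positive solution.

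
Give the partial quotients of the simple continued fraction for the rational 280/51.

Run the Euclidean algorithm on 280 and 51; the successive quotients are the partial quotients a_0, a_1, ... (each step inverts the fractional part left over by the previous one):
  280 = 5*51 + 25, so a_0 = 5.
  51 = 2*25 + 1, so a_1 = 2.
  25 = 25*1 + 0, so a_2 = 25.
The remainder reaches 0 after 3 divisions, so the expansion has 3 partial quotients, read off in order.

[5; 2, 25]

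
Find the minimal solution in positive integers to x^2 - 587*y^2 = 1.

First expand sqrt(587) as a continued fraction. With x_i = (sqrt(587) + m_i)/d_i and (m_0, d_0) = (0, 1): a_0 = floor(sqrt(587)) = 24, since 24^2 = 576 <= 587 < 625 = 25^2.
Iterate m_{i+1} = d_i*a_i - m_i, d_{i+1} = (587 - m_{i+1}^2)/d_i, a_{i+1} = floor((a_0 + m_{i+1})/d_{i+1}):
  m_1 = 1*24 - 0 = 24, d_1 = (587 - 24^2)/1 = 11/1 = 11, a_1 = floor((24 + 24)/11) = 4.
  m_2 = 11*4 - 24 = 20, d_2 = (587 - 20^2)/11 = 187/11 = 17, a_2 = floor((24 + 20)/17) = 2.
  m_3 = 17*2 - 20 = 14, d_3 = (587 - 14^2)/17 = 391/17 = 23, a_3 = floor((24 + 14)/23) = 1.
  m_4 = 23*1 - 14 = 9, d_4 = (587 - 9^2)/23 = 506/23 = 22, a_4 = floor((24 + 9)/22) = 1.
  m_5 = 22*1 - 9 = 13, d_5 = (587 - 13^2)/22 = 418/22 = 19, a_5 = floor((24 + 13)/19) = 1.
  m_6 = 19*1 - 13 = 6, d_6 = (587 - 6^2)/19 = 551/19 = 29, a_6 = floor((24 + 6)/29) = 1.
  m_7 = 29*1 - 6 = 23, d_7 = (587 - 23^2)/29 = 58/29 = 2, a_7 = floor((24 + 23)/2) = 23.
  m_8 = 2*23 - 23 = 23, d_8 = (587 - 23^2)/2 = 58/2 = 29, a_8 = floor((24 + 23)/29) = 1.
  m_9 = 29*1 - 23 = 6, d_9 = (587 - 6^2)/29 = 551/29 = 19, a_9 = floor((24 + 6)/19) = 1.
  m_10 = 19*1 - 6 = 13, d_10 = (587 - 13^2)/19 = 418/19 = 22, a_10 = floor((24 + 13)/22) = 1.
  m_11 = 22*1 - 13 = 9, d_11 = (587 - 9^2)/22 = 506/22 = 23, a_11 = floor((24 + 9)/23) = 1.
  m_12 = 23*1 - 9 = 14, d_12 = (587 - 14^2)/23 = 391/23 = 17, a_12 = floor((24 + 14)/17) = 2.
  m_13 = 17*2 - 14 = 20, d_13 = (587 - 20^2)/17 = 187/17 = 11, a_13 = floor((24 + 20)/11) = 4.
  m_14 = 11*4 - 20 = 24, d_14 = (587 - 24^2)/11 = 11/11 = 1, a_14 = floor((24 + 24)/1) = 48.
  m_15 = 1*48 - 24 = 24, d_15 = (587 - 24^2)/1 = 11/1 = 11: (m_15, d_15) = (m_1, d_1) = (24, 11), so from here the quotients repeat a_1, ..., a_14; the period length is 14.
So sqrt(587) = [24; (4, 2, 1, 1, 1, 1, 23, 1, 1, 1, 1, 2, 4, 48)] with period length k = 14.
k is even, so the fundamental solution of x^2 - 587y^2 = 1 is (p_{k-1}, q_{k-1}) = (p_13, q_13); compute convergents through index 13.
Convergents (p_i = a_i*p_{i-1} + p_{i-2}, q_i = a_i*q_{i-1} + q_{i-2} with p_{-2}=0, p_{-1}=1, q_{-2}=1, q_{-1}=0):
  i=0: a_0=24, p_0 = 24*1 + 0 = 24, q_0 = 24*0 + 1 = 1.
  i=1: a_1=4, p_1 = 4*24 + 1 = 97, q_1 = 4*1 + 0 = 4.
  i=2: a_2=2, p_2 = 2*97 + 24 = 218, q_2 = 2*4 + 1 = 9.
  i=3: a_3=1, p_3 = 1*218 + 97 = 315, q_3 = 1*9 + 4 = 13.
  i=4: a_4=1, p_4 = 1*315 + 218 = 533, q_4 = 1*13 + 9 = 22.
  i=5: a_5=1, p_5 = 1*533 + 315 = 848, q_5 = 1*22 + 13 = 35.
  i=6: a_6=1, p_6 = 1*848 + 533 = 1381, q_6 = 1*35 + 22 = 57.
  i=7: a_7=23, p_7 = 23*1381 + 848 = 32611, q_7 = 23*57 + 35 = 1346.
  i=8: a_8=1, p_8 = 1*32611 + 1381 = 33992, q_8 = 1*1346 + 57 = 1403.
  i=9: a_9=1, p_9 = 1*33992 + 32611 = 66603, q_9 = 1*1403 + 1346 = 2749.
  i=10: a_10=1, p_10 = 1*66603 + 33992 = 100595, q_10 = 1*2749 + 1403 = 4152.
  i=11: a_11=1, p_11 = 1*100595 + 66603 = 167198, q_11 = 1*4152 + 2749 = 6901.
  i=12: a_12=2, p_12 = 2*167198 + 100595 = 434991, q_12 = 2*6901 + 4152 = 17954.
  i=13: a_13=4, p_13 = 4*434991 + 167198 = 1907162, q_13 = 4*17954 + 6901 = 78717.
Check: 1907162^2 - 587*78717^2 = 3637266894244 - 3637266894243 = 1, so (x, y) = (1907162, 78717) solves the equation, and by the theorem it is the least positive solution.

(x, y) = (1907162, 78717)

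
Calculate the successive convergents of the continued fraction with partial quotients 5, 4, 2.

5/1, 21/4, 47/9

Using the convergent recurrence p_i = a_i*p_{i-1} + p_{i-2}, q_i = a_i*q_{i-1} + q_{i-2} with p_{-2}=0, p_{-1}=1, q_{-2}=1, q_{-1}=0:
  i=0: a_0=5, p_0 = 5*1 + 0 = 5, q_0 = 5*0 + 1 = 1.
  i=1: a_1=4, p_1 = 4*5 + 1 = 21, q_1 = 4*1 + 0 = 4.
  i=2: a_2=2, p_2 = 2*21 + 5 = 47, q_2 = 2*4 + 1 = 9.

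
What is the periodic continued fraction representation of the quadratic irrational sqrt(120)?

[10; (1, 20)]

Write x_i = (sqrt(120) + m_i)/d_i with (m_0, d_0) = (0, 1). a_0 = floor(sqrt(120)) = 10, since 10^2 = 100 <= 120 < 121 = 11^2.
Iterate m_{i+1} = d_i*a_i - m_i, d_{i+1} = (120 - m_{i+1}^2)/d_i, a_{i+1} = floor((a_0 + m_{i+1})/d_{i+1}):
  m_1 = 1*10 - 0 = 10, d_1 = (120 - 10^2)/1 = 20/1 = 20, a_1 = floor((10 + 10)/20) = 1.
  m_2 = 20*1 - 10 = 10, d_2 = (120 - 10^2)/20 = 20/20 = 1, a_2 = floor((10 + 10)/1) = 20.
  m_3 = 1*20 - 10 = 10, d_3 = (120 - 10^2)/1 = 20/1 = 20: (m_3, d_3) = (m_1, d_1) = (10, 20), so from here the quotients repeat a_1, a_2; the period length is 2.
Hence the expansion of sqrt(120) is a_0 = 10 followed by the repeating block 1, 20 (period 2).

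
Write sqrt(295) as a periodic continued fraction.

Write x_i = (sqrt(295) + m_i)/d_i with (m_0, d_0) = (0, 1). a_0 = floor(sqrt(295)) = 17, since 17^2 = 289 <= 295 < 324 = 18^2.
Iterate m_{i+1} = d_i*a_i - m_i, d_{i+1} = (295 - m_{i+1}^2)/d_i, a_{i+1} = floor((a_0 + m_{i+1})/d_{i+1}):
  m_1 = 1*17 - 0 = 17, d_1 = (295 - 17^2)/1 = 6/1 = 6, a_1 = floor((17 + 17)/6) = 5.
  m_2 = 6*5 - 17 = 13, d_2 = (295 - 13^2)/6 = 126/6 = 21, a_2 = floor((17 + 13)/21) = 1.
  m_3 = 21*1 - 13 = 8, d_3 = (295 - 8^2)/21 = 231/21 = 11, a_3 = floor((17 + 8)/11) = 2.
  m_4 = 11*2 - 8 = 14, d_4 = (295 - 14^2)/11 = 99/11 = 9, a_4 = floor((17 + 14)/9) = 3.
  m_5 = 9*3 - 14 = 13, d_5 = (295 - 13^2)/9 = 126/9 = 14, a_5 = floor((17 + 13)/14) = 2.
  m_6 = 14*2 - 13 = 15, d_6 = (295 - 15^2)/14 = 70/14 = 5, a_6 = floor((17 + 15)/5) = 6.
  m_7 = 5*6 - 15 = 15, d_7 = (295 - 15^2)/5 = 70/5 = 14, a_7 = floor((17 + 15)/14) = 2.
  m_8 = 14*2 - 15 = 13, d_8 = (295 - 13^2)/14 = 126/14 = 9, a_8 = floor((17 + 13)/9) = 3.
  m_9 = 9*3 - 13 = 14, d_9 = (295 - 14^2)/9 = 99/9 = 11, a_9 = floor((17 + 14)/11) = 2.
  m_10 = 11*2 - 14 = 8, d_10 = (295 - 8^2)/11 = 231/11 = 21, a_10 = floor((17 + 8)/21) = 1.
  m_11 = 21*1 - 8 = 13, d_11 = (295 - 13^2)/21 = 126/21 = 6, a_11 = floor((17 + 13)/6) = 5.
  m_12 = 6*5 - 13 = 17, d_12 = (295 - 17^2)/6 = 6/6 = 1, a_12 = floor((17 + 17)/1) = 34.
  m_13 = 1*34 - 17 = 17, d_13 = (295 - 17^2)/1 = 6/1 = 6: (m_13, d_13) = (m_1, d_1) = (17, 6), so from here the quotients repeat a_1, ..., a_12; the period length is 12.
Hence the expansion of sqrt(295) is a_0 = 17 followed by the repeating block 5, 1, 2, 3, 2, 6, 2, 3, 2, 1, 5, 34 (period 12).

[17; (5, 1, 2, 3, 2, 6, 2, 3, 2, 1, 5, 34)]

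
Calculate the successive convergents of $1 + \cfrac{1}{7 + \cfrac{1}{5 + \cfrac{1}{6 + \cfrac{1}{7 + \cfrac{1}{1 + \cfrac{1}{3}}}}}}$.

1/1, 8/7, 41/36, 254/223, 1819/1597, 2073/1820, 8038/7057

Using the convergent recurrence p_i = a_i*p_{i-1} + p_{i-2}, q_i = a_i*q_{i-1} + q_{i-2} with p_{-2}=0, p_{-1}=1, q_{-2}=1, q_{-1}=0:
  i=0: a_0=1, p_0 = 1*1 + 0 = 1, q_0 = 1*0 + 1 = 1.
  i=1: a_1=7, p_1 = 7*1 + 1 = 8, q_1 = 7*1 + 0 = 7.
  i=2: a_2=5, p_2 = 5*8 + 1 = 41, q_2 = 5*7 + 1 = 36.
  i=3: a_3=6, p_3 = 6*41 + 8 = 254, q_3 = 6*36 + 7 = 223.
  i=4: a_4=7, p_4 = 7*254 + 41 = 1819, q_4 = 7*223 + 36 = 1597.
  i=5: a_5=1, p_5 = 1*1819 + 254 = 2073, q_5 = 1*1597 + 223 = 1820.
  i=6: a_6=3, p_6 = 3*2073 + 1819 = 8038, q_6 = 3*1820 + 1597 = 7057.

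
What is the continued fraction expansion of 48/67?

Run the Euclidean algorithm on 48 and 67; the successive quotients are the partial quotients a_0, a_1, ... (each step inverts the fractional part left over by the previous one):
  48 = 0*67 + 48, so a_0 = 0.
  67 = 1*48 + 19, so a_1 = 1.
  48 = 2*19 + 10, so a_2 = 2.
  19 = 1*10 + 9, so a_3 = 1.
  10 = 1*9 + 1, so a_4 = 1.
  9 = 9*1 + 0, so a_5 = 9.
The remainder reaches 0 after 6 divisions, so the expansion has 6 partial quotients, read off in order.

[0; 1, 2, 1, 1, 9]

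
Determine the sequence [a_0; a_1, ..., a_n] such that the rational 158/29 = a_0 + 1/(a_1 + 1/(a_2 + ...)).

[5; 2, 4, 3]

Run the Euclidean algorithm on 158 and 29; the successive quotients are the partial quotients a_0, a_1, ... (each step inverts the fractional part left over by the previous one):
  158 = 5*29 + 13, so a_0 = 5.
  29 = 2*13 + 3, so a_1 = 2.
  13 = 4*3 + 1, so a_2 = 4.
  3 = 3*1 + 0, so a_3 = 3.
The remainder reaches 0 after 4 divisions, so the expansion has 4 partial quotients, read off in order.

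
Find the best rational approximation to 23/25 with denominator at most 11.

10/11

Expand x = 23/25 as a continued fraction with the Euclidean algorithm:
  23 = 0*25 + 23, so a_0 = 0.
  25 = 1*23 + 2, so a_1 = 1.
  23 = 11*2 + 1, so a_2 = 11.
  2 = 2*1 + 0, so a_3 = 2.
so x = [0; 1, 11, 2].
Convergents (p_i = a_i*p_{i-1} + p_{i-2}, q_i = a_i*q_{i-1} + q_{i-2} with p_{-2}=0, p_{-1}=1, q_{-2}=1, q_{-1}=0), until the denominator exceeds 11:
  i=0: a_0=0, p_0 = 0*1 + 0 = 0, q_0 = 0*0 + 1 = 1.
  i=1: a_1=1, p_1 = 1*0 + 1 = 1, q_1 = 1*1 + 0 = 1.
  i=2: a_2=11, p_2 = 11*1 + 0 = 11, q_2 = 11*1 + 1 = 12.
q_2 = 12 > 11, so the last convergent with denominator <= 11 is p_1/q_1 = 1/1.
The closest fraction with denominator <= 11 is either p_1/q_1 or the intermediate fraction (k*p_1 + p_0)/(k*q_1 + q_0) with the largest k >= 1 whose denominator stays <= 11; these approach x as k grows, and every other convergent or intermediate fraction in range is farther away.
Largest k: floor((11 - q_0)/q_1) = floor((11 - 1)/1) = 10.
That gives (10*1 + 0)/(10*1 + 1) = 10/11.
Compare the errors: |x - 1/1| = |23*1 - 1*25|/(25*1) = 2/25, and |x - 10/11| = |23*11 - 10*25|/(25*11) = 3/275.
Cross-multiplying, 3*25 = 75 < 550 = 2*275, so 3/275 is smaller: the intermediate fraction 10/11 is closer to x than 1/1.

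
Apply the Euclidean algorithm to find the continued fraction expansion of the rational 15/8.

[1; 1, 7]

Run the Euclidean algorithm on 15 and 8; the successive quotients are the partial quotients a_0, a_1, ... (each step inverts the fractional part left over by the previous one):
  15 = 1*8 + 7, so a_0 = 1.
  8 = 1*7 + 1, so a_1 = 1.
  7 = 7*1 + 0, so a_2 = 7.
The remainder reaches 0 after 3 divisions, so the expansion has 3 partial quotients, read off in order.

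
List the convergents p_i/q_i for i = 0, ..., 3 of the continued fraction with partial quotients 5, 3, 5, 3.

Using the convergent recurrence p_i = a_i*p_{i-1} + p_{i-2}, q_i = a_i*q_{i-1} + q_{i-2} with p_{-2}=0, p_{-1}=1, q_{-2}=1, q_{-1}=0:
  i=0: a_0=5, p_0 = 5*1 + 0 = 5, q_0 = 5*0 + 1 = 1.
  i=1: a_1=3, p_1 = 3*5 + 1 = 16, q_1 = 3*1 + 0 = 3.
  i=2: a_2=5, p_2 = 5*16 + 5 = 85, q_2 = 5*3 + 1 = 16.
  i=3: a_3=3, p_3 = 3*85 + 16 = 271, q_3 = 3*16 + 3 = 51.

5/1, 16/3, 85/16, 271/51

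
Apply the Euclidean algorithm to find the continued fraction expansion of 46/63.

Run the Euclidean algorithm on 46 and 63; the successive quotients are the partial quotients a_0, a_1, ... (each step inverts the fractional part left over by the previous one):
  46 = 0*63 + 46, so a_0 = 0.
  63 = 1*46 + 17, so a_1 = 1.
  46 = 2*17 + 12, so a_2 = 2.
  17 = 1*12 + 5, so a_3 = 1.
  12 = 2*5 + 2, so a_4 = 2.
  5 = 2*2 + 1, so a_5 = 2.
  2 = 2*1 + 0, so a_6 = 2.
The remainder reaches 0 after 7 divisions, so the expansion has 7 partial quotients, read off in order.

[0; 1, 2, 1, 2, 2, 2]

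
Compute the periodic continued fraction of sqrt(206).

[14; (2, 1, 5, 14, 5, 1, 2, 28)]

Write x_i = (sqrt(206) + m_i)/d_i with (m_0, d_0) = (0, 1). a_0 = floor(sqrt(206)) = 14, since 14^2 = 196 <= 206 < 225 = 15^2.
Iterate m_{i+1} = d_i*a_i - m_i, d_{i+1} = (206 - m_{i+1}^2)/d_i, a_{i+1} = floor((a_0 + m_{i+1})/d_{i+1}):
  m_1 = 1*14 - 0 = 14, d_1 = (206 - 14^2)/1 = 10/1 = 10, a_1 = floor((14 + 14)/10) = 2.
  m_2 = 10*2 - 14 = 6, d_2 = (206 - 6^2)/10 = 170/10 = 17, a_2 = floor((14 + 6)/17) = 1.
  m_3 = 17*1 - 6 = 11, d_3 = (206 - 11^2)/17 = 85/17 = 5, a_3 = floor((14 + 11)/5) = 5.
  m_4 = 5*5 - 11 = 14, d_4 = (206 - 14^2)/5 = 10/5 = 2, a_4 = floor((14 + 14)/2) = 14.
  m_5 = 2*14 - 14 = 14, d_5 = (206 - 14^2)/2 = 10/2 = 5, a_5 = floor((14 + 14)/5) = 5.
  m_6 = 5*5 - 14 = 11, d_6 = (206 - 11^2)/5 = 85/5 = 17, a_6 = floor((14 + 11)/17) = 1.
  m_7 = 17*1 - 11 = 6, d_7 = (206 - 6^2)/17 = 170/17 = 10, a_7 = floor((14 + 6)/10) = 2.
  m_8 = 10*2 - 6 = 14, d_8 = (206 - 14^2)/10 = 10/10 = 1, a_8 = floor((14 + 14)/1) = 28.
  m_9 = 1*28 - 14 = 14, d_9 = (206 - 14^2)/1 = 10/1 = 10: (m_9, d_9) = (m_1, d_1) = (14, 10), so from here the quotients repeat a_1, ..., a_8; the period length is 8.
Hence the expansion of sqrt(206) is a_0 = 14 followed by the repeating block 2, 1, 5, 14, 5, 1, 2, 28 (period 8).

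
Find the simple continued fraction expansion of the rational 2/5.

[0; 2, 2]

Run the Euclidean algorithm on 2 and 5; the successive quotients are the partial quotients a_0, a_1, ... (each step inverts the fractional part left over by the previous one):
  2 = 0*5 + 2, so a_0 = 0.
  5 = 2*2 + 1, so a_1 = 2.
  2 = 2*1 + 0, so a_2 = 2.
The remainder reaches 0 after 3 divisions, so the expansion has 3 partial quotients, read off in order.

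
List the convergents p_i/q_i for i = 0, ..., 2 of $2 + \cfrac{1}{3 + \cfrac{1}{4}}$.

Using the convergent recurrence p_i = a_i*p_{i-1} + p_{i-2}, q_i = a_i*q_{i-1} + q_{i-2} with p_{-2}=0, p_{-1}=1, q_{-2}=1, q_{-1}=0:
  i=0: a_0=2, p_0 = 2*1 + 0 = 2, q_0 = 2*0 + 1 = 1.
  i=1: a_1=3, p_1 = 3*2 + 1 = 7, q_1 = 3*1 + 0 = 3.
  i=2: a_2=4, p_2 = 4*7 + 2 = 30, q_2 = 4*3 + 1 = 13.

2/1, 7/3, 30/13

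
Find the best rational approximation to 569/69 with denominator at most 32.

Expand x = 569/69 as a continued fraction with the Euclidean algorithm:
  569 = 8*69 + 17, so a_0 = 8.
  69 = 4*17 + 1, so a_1 = 4.
  17 = 17*1 + 0, so a_2 = 17.
so x = [8; 4, 17].
Convergents (p_i = a_i*p_{i-1} + p_{i-2}, q_i = a_i*q_{i-1} + q_{i-2} with p_{-2}=0, p_{-1}=1, q_{-2}=1, q_{-1}=0), until the denominator exceeds 32:
  i=0: a_0=8, p_0 = 8*1 + 0 = 8, q_0 = 8*0 + 1 = 1.
  i=1: a_1=4, p_1 = 4*8 + 1 = 33, q_1 = 4*1 + 0 = 4.
  i=2: a_2=17, p_2 = 17*33 + 8 = 569, q_2 = 17*4 + 1 = 69.
q_2 = 69 > 32, so the last convergent with denominator <= 32 is p_1/q_1 = 33/4.
The closest fraction with denominator <= 32 is either p_1/q_1 or the intermediate fraction (k*p_1 + p_0)/(k*q_1 + q_0) with the largest k >= 1 whose denominator stays <= 32; these approach x as k grows, and every other convergent or intermediate fraction in range is farther away.
Largest k: floor((32 - q_0)/q_1) = floor((32 - 1)/4) = 7.
That gives (7*33 + 8)/(7*4 + 1) = 239/29.
Compare the errors: |x - 33/4| = |569*4 - 33*69|/(69*4) = 1/276, and |x - 239/29| = |569*29 - 239*69|/(69*29) = 10/2001.
Cross-multiplying, 1*2001 = 2001 < 2760 = 10*276, so 1/276 is smaller: the convergent 33/4 is closer to x than 239/29.

33/4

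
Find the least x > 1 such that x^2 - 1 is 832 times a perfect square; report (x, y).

First expand sqrt(832) as a continued fraction. With x_i = (sqrt(832) + m_i)/d_i and (m_0, d_0) = (0, 1): a_0 = floor(sqrt(832)) = 28, since 28^2 = 784 <= 832 < 841 = 29^2.
Iterate m_{i+1} = d_i*a_i - m_i, d_{i+1} = (832 - m_{i+1}^2)/d_i, a_{i+1} = floor((a_0 + m_{i+1})/d_{i+1}):
  m_1 = 1*28 - 0 = 28, d_1 = (832 - 28^2)/1 = 48/1 = 48, a_1 = floor((28 + 28)/48) = 1.
  m_2 = 48*1 - 28 = 20, d_2 = (832 - 20^2)/48 = 432/48 = 9, a_2 = floor((28 + 20)/9) = 5.
  m_3 = 9*5 - 20 = 25, d_3 = (832 - 25^2)/9 = 207/9 = 23, a_3 = floor((28 + 25)/23) = 2.
  m_4 = 23*2 - 25 = 21, d_4 = (832 - 21^2)/23 = 391/23 = 17, a_4 = floor((28 + 21)/17) = 2.
  m_5 = 17*2 - 21 = 13, d_5 = (832 - 13^2)/17 = 663/17 = 39, a_5 = floor((28 + 13)/39) = 1.
  m_6 = 39*1 - 13 = 26, d_6 = (832 - 26^2)/39 = 156/39 = 4, a_6 = floor((28 + 26)/4) = 13.
  m_7 = 4*13 - 26 = 26, d_7 = (832 - 26^2)/4 = 156/4 = 39, a_7 = floor((28 + 26)/39) = 1.
  m_8 = 39*1 - 26 = 13, d_8 = (832 - 13^2)/39 = 663/39 = 17, a_8 = floor((28 + 13)/17) = 2.
  m_9 = 17*2 - 13 = 21, d_9 = (832 - 21^2)/17 = 391/17 = 23, a_9 = floor((28 + 21)/23) = 2.
  m_10 = 23*2 - 21 = 25, d_10 = (832 - 25^2)/23 = 207/23 = 9, a_10 = floor((28 + 25)/9) = 5.
  m_11 = 9*5 - 25 = 20, d_11 = (832 - 20^2)/9 = 432/9 = 48, a_11 = floor((28 + 20)/48) = 1.
  m_12 = 48*1 - 20 = 28, d_12 = (832 - 28^2)/48 = 48/48 = 1, a_12 = floor((28 + 28)/1) = 56.
  m_13 = 1*56 - 28 = 28, d_13 = (832 - 28^2)/1 = 48/1 = 48: (m_13, d_13) = (m_1, d_1) = (28, 48), so from here the quotients repeat a_1, ..., a_12; the period length is 12.
So sqrt(832) = [28; (1, 5, 2, 2, 1, 13, 1, 2, 2, 5, 1, 56)] with period length k = 12.
k is even, so the fundamental solution of x^2 - 832y^2 = 1 is (p_{k-1}, q_{k-1}) = (p_11, q_11); compute convergents through index 11.
Convergents (p_i = a_i*p_{i-1} + p_{i-2}, q_i = a_i*q_{i-1} + q_{i-2} with p_{-2}=0, p_{-1}=1, q_{-2}=1, q_{-1}=0):
  i=0: a_0=28, p_0 = 28*1 + 0 = 28, q_0 = 28*0 + 1 = 1.
  i=1: a_1=1, p_1 = 1*28 + 1 = 29, q_1 = 1*1 + 0 = 1.
  i=2: a_2=5, p_2 = 5*29 + 28 = 173, q_2 = 5*1 + 1 = 6.
  i=3: a_3=2, p_3 = 2*173 + 29 = 375, q_3 = 2*6 + 1 = 13.
  i=4: a_4=2, p_4 = 2*375 + 173 = 923, q_4 = 2*13 + 6 = 32.
  i=5: a_5=1, p_5 = 1*923 + 375 = 1298, q_5 = 1*32 + 13 = 45.
  i=6: a_6=13, p_6 = 13*1298 + 923 = 17797, q_6 = 13*45 + 32 = 617.
  i=7: a_7=1, p_7 = 1*17797 + 1298 = 19095, q_7 = 1*617 + 45 = 662.
  i=8: a_8=2, p_8 = 2*19095 + 17797 = 55987, q_8 = 2*662 + 617 = 1941.
  i=9: a_9=2, p_9 = 2*55987 + 19095 = 131069, q_9 = 2*1941 + 662 = 4544.
  i=10: a_10=5, p_10 = 5*131069 + 55987 = 711332, q_10 = 5*4544 + 1941 = 24661.
  i=11: a_11=1, p_11 = 1*711332 + 131069 = 842401, q_11 = 1*24661 + 4544 = 29205.
Check: 842401^2 - 832*29205^2 = 709639444801 - 709639444800 = 1, so (x, y) = (842401, 29205) solves the equation, and by the theorem it is the least positive solution.

(x, y) = (842401, 29205)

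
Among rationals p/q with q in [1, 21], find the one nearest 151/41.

Expand x = 151/41 as a continued fraction with the Euclidean algorithm:
  151 = 3*41 + 28, so a_0 = 3.
  41 = 1*28 + 13, so a_1 = 1.
  28 = 2*13 + 2, so a_2 = 2.
  13 = 6*2 + 1, so a_3 = 6.
  2 = 2*1 + 0, so a_4 = 2.
so x = [3; 1, 2, 6, 2].
Convergents (p_i = a_i*p_{i-1} + p_{i-2}, q_i = a_i*q_{i-1} + q_{i-2} with p_{-2}=0, p_{-1}=1, q_{-2}=1, q_{-1}=0), until the denominator exceeds 21:
  i=0: a_0=3, p_0 = 3*1 + 0 = 3, q_0 = 3*0 + 1 = 1.
  i=1: a_1=1, p_1 = 1*3 + 1 = 4, q_1 = 1*1 + 0 = 1.
  i=2: a_2=2, p_2 = 2*4 + 3 = 11, q_2 = 2*1 + 1 = 3.
  i=3: a_3=6, p_3 = 6*11 + 4 = 70, q_3 = 6*3 + 1 = 19.
  i=4: a_4=2, p_4 = 2*70 + 11 = 151, q_4 = 2*19 + 3 = 41.
q_4 = 41 > 21, so the last convergent with denominator <= 21 is p_3/q_3 = 70/19.
The closest fraction with denominator <= 21 is either p_3/q_3 or the intermediate fraction (k*p_3 + p_2)/(k*q_3 + q_2) with the largest k >= 1 whose denominator stays <= 21; these approach x as k grows, and every other convergent or intermediate fraction in range is farther away.
Largest k: floor((21 - q_2)/q_3) = floor((21 - 3)/19) = 0.
Since k = 0, no intermediate fraction beyond p_3/q_3 has denominator <= 21, so the convergent 70/19 is the closest (its error is |151*19 - 70*41|/(41*19) = 1/779).

70/19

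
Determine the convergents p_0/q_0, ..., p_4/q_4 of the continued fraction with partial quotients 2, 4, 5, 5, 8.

2/1, 9/4, 47/21, 244/109, 1999/893

Using the convergent recurrence p_i = a_i*p_{i-1} + p_{i-2}, q_i = a_i*q_{i-1} + q_{i-2} with p_{-2}=0, p_{-1}=1, q_{-2}=1, q_{-1}=0:
  i=0: a_0=2, p_0 = 2*1 + 0 = 2, q_0 = 2*0 + 1 = 1.
  i=1: a_1=4, p_1 = 4*2 + 1 = 9, q_1 = 4*1 + 0 = 4.
  i=2: a_2=5, p_2 = 5*9 + 2 = 47, q_2 = 5*4 + 1 = 21.
  i=3: a_3=5, p_3 = 5*47 + 9 = 244, q_3 = 5*21 + 4 = 109.
  i=4: a_4=8, p_4 = 8*244 + 47 = 1999, q_4 = 8*109 + 21 = 893.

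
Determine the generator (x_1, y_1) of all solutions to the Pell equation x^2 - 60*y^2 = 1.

First expand sqrt(60) as a continued fraction. With x_i = (sqrt(60) + m_i)/d_i and (m_0, d_0) = (0, 1): a_0 = floor(sqrt(60)) = 7, since 7^2 = 49 <= 60 < 64 = 8^2.
Iterate m_{i+1} = d_i*a_i - m_i, d_{i+1} = (60 - m_{i+1}^2)/d_i, a_{i+1} = floor((a_0 + m_{i+1})/d_{i+1}):
  m_1 = 1*7 - 0 = 7, d_1 = (60 - 7^2)/1 = 11/1 = 11, a_1 = floor((7 + 7)/11) = 1.
  m_2 = 11*1 - 7 = 4, d_2 = (60 - 4^2)/11 = 44/11 = 4, a_2 = floor((7 + 4)/4) = 2.
  m_3 = 4*2 - 4 = 4, d_3 = (60 - 4^2)/4 = 44/4 = 11, a_3 = floor((7 + 4)/11) = 1.
  m_4 = 11*1 - 4 = 7, d_4 = (60 - 7^2)/11 = 11/11 = 1, a_4 = floor((7 + 7)/1) = 14.
  m_5 = 1*14 - 7 = 7, d_5 = (60 - 7^2)/1 = 11/1 = 11: (m_5, d_5) = (m_1, d_1) = (7, 11), so from here the quotients repeat a_1, ..., a_4; the period length is 4.
So sqrt(60) = [7; (1, 2, 1, 14)] with period length k = 4.
k is even, so the fundamental solution of x^2 - 60y^2 = 1 is (p_{k-1}, q_{k-1}) = (p_3, q_3); compute convergents through index 3.
Convergents (p_i = a_i*p_{i-1} + p_{i-2}, q_i = a_i*q_{i-1} + q_{i-2} with p_{-2}=0, p_{-1}=1, q_{-2}=1, q_{-1}=0):
  i=0: a_0=7, p_0 = 7*1 + 0 = 7, q_0 = 7*0 + 1 = 1.
  i=1: a_1=1, p_1 = 1*7 + 1 = 8, q_1 = 1*1 + 0 = 1.
  i=2: a_2=2, p_2 = 2*8 + 7 = 23, q_2 = 2*1 + 1 = 3.
  i=3: a_3=1, p_3 = 1*23 + 8 = 31, q_3 = 1*3 + 1 = 4.
Check: 31^2 - 60*4^2 = 961 - 960 = 1, so (x, y) = (31, 4) solves the equation, and by the theorem it is the least positive solution.

(x, y) = (31, 4)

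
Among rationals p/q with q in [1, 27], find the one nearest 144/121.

Expand x = 144/121 as a continued fraction with the Euclidean algorithm:
  144 = 1*121 + 23, so a_0 = 1.
  121 = 5*23 + 6, so a_1 = 5.
  23 = 3*6 + 5, so a_2 = 3.
  6 = 1*5 + 1, so a_3 = 1.
  5 = 5*1 + 0, so a_4 = 5.
so x = [1; 5, 3, 1, 5].
Convergents (p_i = a_i*p_{i-1} + p_{i-2}, q_i = a_i*q_{i-1} + q_{i-2} with p_{-2}=0, p_{-1}=1, q_{-2}=1, q_{-1}=0), until the denominator exceeds 27:
  i=0: a_0=1, p_0 = 1*1 + 0 = 1, q_0 = 1*0 + 1 = 1.
  i=1: a_1=5, p_1 = 5*1 + 1 = 6, q_1 = 5*1 + 0 = 5.
  i=2: a_2=3, p_2 = 3*6 + 1 = 19, q_2 = 3*5 + 1 = 16.
  i=3: a_3=1, p_3 = 1*19 + 6 = 25, q_3 = 1*16 + 5 = 21.
  i=4: a_4=5, p_4 = 5*25 + 19 = 144, q_4 = 5*21 + 16 = 121.
q_4 = 121 > 27, so the last convergent with denominator <= 27 is p_3/q_3 = 25/21.
The closest fraction with denominator <= 27 is either p_3/q_3 or the intermediate fraction (k*p_3 + p_2)/(k*q_3 + q_2) with the largest k >= 1 whose denominator stays <= 27; these approach x as k grows, and every other convergent or intermediate fraction in range is farther away.
Largest k: floor((27 - q_2)/q_3) = floor((27 - 16)/21) = 0.
Since k = 0, no intermediate fraction beyond p_3/q_3 has denominator <= 27, so the convergent 25/21 is the closest (its error is |144*21 - 25*121|/(121*21) = 1/2541).

25/21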